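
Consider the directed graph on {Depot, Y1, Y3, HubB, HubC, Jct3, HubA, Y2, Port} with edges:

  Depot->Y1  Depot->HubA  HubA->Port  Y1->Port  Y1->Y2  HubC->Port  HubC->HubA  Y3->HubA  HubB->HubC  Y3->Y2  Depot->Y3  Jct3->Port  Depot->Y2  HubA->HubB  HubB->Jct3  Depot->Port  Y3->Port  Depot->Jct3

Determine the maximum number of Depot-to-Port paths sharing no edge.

5

Assign every edge capacity 1; by Menger, the answer equals the max flow.
Path Depot→Port (+1); total 1.
Path Depot→Y1→Port (+1); total 2.
Path Depot→Y3→Port (+1); total 3.
Path Depot→Jct3→Port (+1); total 4.
Path Depot→HubA→Port (+1); total 5.
No residual Depot→Port path; max flow = 5.
Certifying cut of size 5: {Depot→HubA, Depot→Jct3, Depot→Port, Depot→Y1, Depot→Y3}.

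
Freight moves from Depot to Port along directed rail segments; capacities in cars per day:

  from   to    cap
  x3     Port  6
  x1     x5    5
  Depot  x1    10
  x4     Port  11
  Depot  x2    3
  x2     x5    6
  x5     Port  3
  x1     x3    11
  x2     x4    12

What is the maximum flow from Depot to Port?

Augment Depot→x1→x3→Port: bottleneck 6, flow now 6.
Augment Depot→x1→x5→Port: bottleneck 3, flow now 9.
Augment Depot→x2→x4→Port: bottleneck 3, flow now 12.
No augmenting path remains; maximum flow = 12.
In the residual graph, reachable from Depot: {Depot, x1, x3, x5}.
Min-cut edges: Depot→x2 (3), x3→Port (6), x5→Port (3); capacity 3 + 6 + 3 = 12.
This cut is saturated, so no flow can exceed 12.

12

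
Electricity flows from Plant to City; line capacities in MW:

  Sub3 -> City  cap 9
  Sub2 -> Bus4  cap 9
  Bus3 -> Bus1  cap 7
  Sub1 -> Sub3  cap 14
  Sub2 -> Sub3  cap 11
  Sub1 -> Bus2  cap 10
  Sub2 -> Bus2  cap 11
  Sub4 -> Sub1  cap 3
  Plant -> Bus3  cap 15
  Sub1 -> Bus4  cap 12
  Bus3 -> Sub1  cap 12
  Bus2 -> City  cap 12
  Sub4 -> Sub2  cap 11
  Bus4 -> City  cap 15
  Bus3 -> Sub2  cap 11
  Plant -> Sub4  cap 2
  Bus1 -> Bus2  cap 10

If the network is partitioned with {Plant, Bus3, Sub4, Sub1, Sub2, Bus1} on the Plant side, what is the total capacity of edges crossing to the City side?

77

Edges leaving {Plant, Bus3, Sub4, Sub1, Sub2, Bus1}: Sub1→Sub3 (14), Sub1→Bus2 (10), Sub1→Bus4 (12), Sub2→Sub3 (11), Sub2→Bus2 (11), Sub2→Bus4 (9), Bus1→Bus2 (10).
Cut capacity = 14 + 10 + 12 + 11 + 11 + 9 + 10 = 77.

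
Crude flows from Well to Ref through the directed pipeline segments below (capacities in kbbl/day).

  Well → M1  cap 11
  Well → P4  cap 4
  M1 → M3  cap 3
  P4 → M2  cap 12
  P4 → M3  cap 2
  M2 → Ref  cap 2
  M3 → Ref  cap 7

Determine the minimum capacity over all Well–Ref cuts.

Augment Well→M1→M3→Ref: bottleneck 3, flow now 3.
Augment Well→P4→M2→Ref: bottleneck 2, flow now 5.
Augment Well→P4→M3→Ref: bottleneck 2, flow now 7.
No augmenting path remains; maximum flow = 7.
By max-flow min-cut, the minimum cut capacity equals the max flow.
In the residual graph, reachable from Well: {Well, M1}.
Min-cut edges: Well→P4 (4), M1→M3 (3); capacity 4 + 3 = 7.

7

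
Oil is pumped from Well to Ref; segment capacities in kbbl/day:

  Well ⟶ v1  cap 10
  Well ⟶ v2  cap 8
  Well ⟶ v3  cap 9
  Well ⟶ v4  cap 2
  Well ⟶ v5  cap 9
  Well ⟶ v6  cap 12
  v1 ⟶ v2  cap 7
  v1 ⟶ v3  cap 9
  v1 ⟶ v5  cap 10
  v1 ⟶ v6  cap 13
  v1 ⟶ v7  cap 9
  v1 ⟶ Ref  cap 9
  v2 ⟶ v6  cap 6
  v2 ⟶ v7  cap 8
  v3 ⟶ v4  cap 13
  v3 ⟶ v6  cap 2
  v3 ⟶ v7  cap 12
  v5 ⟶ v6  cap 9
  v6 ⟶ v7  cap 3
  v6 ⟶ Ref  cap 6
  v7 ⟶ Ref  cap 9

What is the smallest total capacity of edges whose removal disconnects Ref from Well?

Augment Well→v1→Ref: bottleneck 9, flow now 9.
Augment Well→v6→Ref: bottleneck 6, flow now 15.
Augment Well→v1→v7→Ref: bottleneck 1, flow now 16.
Augment Well→v2→v7→Ref: bottleneck 8, flow now 24.
No augmenting path remains; maximum flow = 24.
By max-flow min-cut, the minimum cut capacity equals the max flow.
In the residual graph, reachable from Well: {Well, v1, v2, v3, v4, v5, v6, v7}.
Min-cut edges: v1→Ref (9), v6→Ref (6), v7→Ref (9); capacity 9 + 6 + 9 = 24.

24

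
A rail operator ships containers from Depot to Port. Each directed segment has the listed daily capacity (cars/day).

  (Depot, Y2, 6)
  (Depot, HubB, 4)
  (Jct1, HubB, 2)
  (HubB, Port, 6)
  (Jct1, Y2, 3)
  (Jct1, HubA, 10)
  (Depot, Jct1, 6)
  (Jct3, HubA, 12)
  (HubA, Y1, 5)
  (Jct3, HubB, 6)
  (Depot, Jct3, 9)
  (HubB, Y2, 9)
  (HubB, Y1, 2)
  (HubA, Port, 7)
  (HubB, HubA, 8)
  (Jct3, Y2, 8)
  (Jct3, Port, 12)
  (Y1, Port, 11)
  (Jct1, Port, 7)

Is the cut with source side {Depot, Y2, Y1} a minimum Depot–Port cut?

Given cut capacity: 9 + 6 + 4 + 11 = 30.
Augment Depot→Jct3→Port: bottleneck 9, flow now 9.
Augment Depot→Jct1→Port: bottleneck 6, flow now 15.
Augment Depot→HubB→Port: bottleneck 4, flow now 19.
No augmenting path remains; maximum flow = 19.
In the residual graph, reachable from Depot: {Depot, Y2}.
Min-cut edges: Depot→Jct3 (9), Depot→Jct1 (6), Depot→HubB (4); capacity 9 + 6 + 4 = 19.
Cut capacity 30 exceeds the max flow 19, so it is not minimum.

No — its capacity is 30, but the minimum cut has capacity 19.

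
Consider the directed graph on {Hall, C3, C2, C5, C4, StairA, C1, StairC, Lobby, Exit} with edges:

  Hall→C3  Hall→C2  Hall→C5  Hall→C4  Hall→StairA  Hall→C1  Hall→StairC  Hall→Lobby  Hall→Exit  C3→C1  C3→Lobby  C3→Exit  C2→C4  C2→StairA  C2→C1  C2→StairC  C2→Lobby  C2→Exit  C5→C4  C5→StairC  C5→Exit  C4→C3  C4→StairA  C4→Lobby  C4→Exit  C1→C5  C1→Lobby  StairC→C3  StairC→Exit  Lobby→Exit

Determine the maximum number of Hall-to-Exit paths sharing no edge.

7

Assign every edge capacity 1; by Menger, the answer equals the max flow.
Path Hall→Exit (+1); total 1.
Path Hall→C3→Exit (+1); total 2.
Path Hall→C2→Exit (+1); total 3.
Path Hall→C5→Exit (+1); total 4.
Path Hall→C4→Exit (+1); total 5.
Path Hall→StairC→Exit (+1); total 6.
Path Hall→Lobby→Exit (+1); total 7.
No residual Hall→Exit path; max flow = 7.
Certifying cut of size 7: {C3→Exit, C4→Exit, C5→Exit, Hall→C2, Hall→Exit, Lobby→Exit, StairC→Exit}.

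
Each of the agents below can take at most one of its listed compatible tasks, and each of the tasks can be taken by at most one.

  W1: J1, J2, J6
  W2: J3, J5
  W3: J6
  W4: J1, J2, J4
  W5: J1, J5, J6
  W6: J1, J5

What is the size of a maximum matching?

6

Unit-capacity flow: source→left, listed edges, right→sink; max matching = max flow.
Augmenting path W1→J1 (+1); matched 1.
Augmenting path W2→J3 (+1); matched 2.
Augmenting path W3→J6 (+1); matched 3.
Augmenting path W4→J2 (+1); matched 4.
Augmenting path W5→J5 (+1); matched 5.
Augmenting path W6→J1→W1→J2→W4→J4 (+1); matched 6.
No augmenting path remains; maximum matching = 6.
König certificate: {W1, W2, W3, W4, W5, W6} is a vertex cover of size 6 (every listed pair touches it), so no matching can be larger.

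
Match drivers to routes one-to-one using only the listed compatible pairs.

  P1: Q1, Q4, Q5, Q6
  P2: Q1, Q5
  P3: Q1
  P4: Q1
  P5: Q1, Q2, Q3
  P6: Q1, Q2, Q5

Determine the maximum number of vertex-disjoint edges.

Unit-capacity flow: source→left, listed edges, right→sink; max matching = max flow.
Augmenting path P1→Q1 (+1); matched 1.
Augmenting path P2→Q5 (+1); matched 2.
Augmenting path P5→Q2 (+1); matched 3.
Augmenting path P3→Q1→P1→Q4 (+1); matched 4.
Augmenting path P6→Q2→P5→Q3 (+1); matched 5.
No augmenting path remains; maximum matching = 5.
König certificate: {P1, P2, P5, P6, Q1} is a vertex cover of size 5 (every listed pair touches it), so no matching can be larger.

5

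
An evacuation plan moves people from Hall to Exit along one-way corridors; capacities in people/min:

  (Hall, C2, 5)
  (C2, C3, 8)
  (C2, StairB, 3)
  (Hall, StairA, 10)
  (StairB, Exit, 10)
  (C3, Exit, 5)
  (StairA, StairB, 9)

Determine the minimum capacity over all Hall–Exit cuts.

14

Augment Hall→StairA→StairB→Exit: bottleneck 9, flow now 9.
Augment Hall→C2→StairB→Exit: bottleneck 1, flow now 10.
Augment Hall→C2→C3→Exit: bottleneck 4, flow now 14.
No augmenting path remains; maximum flow = 14.
By max-flow min-cut, the minimum cut capacity equals the max flow.
In the residual graph, reachable from Hall: {Hall, StairA}.
Min-cut edges: Hall→C2 (5), StairA→StairB (9); capacity 5 + 9 = 14.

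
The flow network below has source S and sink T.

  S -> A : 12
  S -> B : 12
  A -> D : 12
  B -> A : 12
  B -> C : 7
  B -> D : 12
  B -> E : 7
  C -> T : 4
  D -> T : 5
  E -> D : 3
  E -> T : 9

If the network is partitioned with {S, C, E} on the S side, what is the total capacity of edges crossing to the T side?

40

Edges leaving {S, C, E}: S→A (12), S→B (12), C→T (4), E→D (3), E→T (9).
Cut capacity = 12 + 12 + 4 + 3 + 9 = 40.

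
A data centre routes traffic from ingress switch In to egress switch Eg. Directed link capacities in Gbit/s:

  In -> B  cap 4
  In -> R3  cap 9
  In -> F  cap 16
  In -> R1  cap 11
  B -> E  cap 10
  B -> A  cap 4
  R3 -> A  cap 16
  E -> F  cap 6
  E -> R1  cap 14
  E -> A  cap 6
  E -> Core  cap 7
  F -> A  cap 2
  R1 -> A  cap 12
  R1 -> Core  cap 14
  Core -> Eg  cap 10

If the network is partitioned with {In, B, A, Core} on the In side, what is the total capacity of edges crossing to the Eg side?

56

Edges leaving {In, B, A, Core}: In→R3 (9), In→F (16), In→R1 (11), B→E (10), Core→Eg (10).
Cut capacity = 9 + 16 + 11 + 10 + 10 = 56.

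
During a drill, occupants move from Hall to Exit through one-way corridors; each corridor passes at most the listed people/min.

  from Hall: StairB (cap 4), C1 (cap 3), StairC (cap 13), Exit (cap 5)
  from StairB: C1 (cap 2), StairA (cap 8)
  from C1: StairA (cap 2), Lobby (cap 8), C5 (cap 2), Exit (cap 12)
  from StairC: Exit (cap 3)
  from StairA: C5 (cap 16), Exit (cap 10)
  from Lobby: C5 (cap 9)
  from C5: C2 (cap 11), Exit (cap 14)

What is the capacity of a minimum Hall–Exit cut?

15

Augment Hall→Exit: bottleneck 5, flow now 5.
Augment Hall→C1→Exit: bottleneck 3, flow now 8.
Augment Hall→StairC→Exit: bottleneck 3, flow now 11.
Augment Hall→StairB→C1→Exit: bottleneck 2, flow now 13.
Augment Hall→StairB→StairA→Exit: bottleneck 2, flow now 15.
No augmenting path remains; maximum flow = 15.
By max-flow min-cut, the minimum cut capacity equals the max flow.
In the residual graph, reachable from Hall: {Hall, StairC}.
Min-cut edges: Hall→StairB (4), Hall→C1 (3), Hall→Exit (5), StairC→Exit (3); capacity 4 + 3 + 5 + 3 = 15.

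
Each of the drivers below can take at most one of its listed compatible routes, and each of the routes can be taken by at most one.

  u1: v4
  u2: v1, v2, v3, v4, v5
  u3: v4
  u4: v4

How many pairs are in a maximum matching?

Unit-capacity flow: source→left, listed edges, right→sink; max matching = max flow.
Augmenting path u1→v4 (+1); matched 1.
Augmenting path u2→v1 (+1); matched 2.
No augmenting path remains; maximum matching = 2.
König certificate: {u2, v4} is a vertex cover of size 2 (every listed pair touches it), so no matching can be larger.

2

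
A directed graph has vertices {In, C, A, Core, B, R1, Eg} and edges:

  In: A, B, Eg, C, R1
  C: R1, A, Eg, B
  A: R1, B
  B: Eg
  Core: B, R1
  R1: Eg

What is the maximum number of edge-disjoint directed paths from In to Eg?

Assign every edge capacity 1; by Menger, the answer equals the max flow.
Path In→Eg (+1); total 1.
Path In→C→Eg (+1); total 2.
Path In→B→Eg (+1); total 3.
Path In→R1→Eg (+1); total 4.
No residual In→Eg path; max flow = 4.
Certifying cut of size 4: {B→Eg, In→C, In→Eg, R1→Eg}.

4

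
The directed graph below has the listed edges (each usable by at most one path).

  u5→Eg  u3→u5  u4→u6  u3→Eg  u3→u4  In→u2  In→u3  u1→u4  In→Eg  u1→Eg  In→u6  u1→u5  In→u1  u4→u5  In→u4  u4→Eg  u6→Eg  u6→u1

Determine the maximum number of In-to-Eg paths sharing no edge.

5

Assign every edge capacity 1; by Menger, the answer equals the max flow.
Path In→Eg (+1); total 1.
Path In→u1→Eg (+1); total 2.
Path In→u3→Eg (+1); total 3.
Path In→u4→Eg (+1); total 4.
Path In→u6→Eg (+1); total 5.
No residual In→Eg path; max flow = 5.
Certifying cut of size 5: {In→Eg, In→u1, In→u3, In→u4, In→u6}.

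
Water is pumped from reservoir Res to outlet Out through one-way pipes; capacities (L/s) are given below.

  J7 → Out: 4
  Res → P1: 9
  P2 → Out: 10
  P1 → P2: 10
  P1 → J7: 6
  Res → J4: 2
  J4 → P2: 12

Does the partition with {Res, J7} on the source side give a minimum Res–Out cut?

No — its capacity is 15, but the minimum cut has capacity 11.

Given cut capacity: 2 + 9 + 4 = 15.
Augment Res→J4→P2→Out: bottleneck 2, flow now 2.
Augment Res→P1→P2→Out: bottleneck 8, flow now 10.
Augment Res→P1→J7→Out: bottleneck 1, flow now 11.
No augmenting path remains; maximum flow = 11.
In the residual graph, reachable from Res: {Res}.
Min-cut edges: Res→J4 (2), Res→P1 (9); capacity 2 + 9 = 11.
Cut capacity 15 exceeds the max flow 11, so it is not minimum.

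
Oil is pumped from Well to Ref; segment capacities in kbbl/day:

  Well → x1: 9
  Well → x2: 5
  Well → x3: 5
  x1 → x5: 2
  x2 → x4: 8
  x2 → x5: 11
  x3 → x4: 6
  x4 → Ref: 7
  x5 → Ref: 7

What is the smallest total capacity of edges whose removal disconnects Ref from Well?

12

Augment Well→x1→x5→Ref: bottleneck 2, flow now 2.
Augment Well→x2→x4→Ref: bottleneck 5, flow now 7.
Augment Well→x3→x4→Ref: bottleneck 2, flow now 9.
Augment Well→x3→x4→x2→x5→Ref: bottleneck 3, flow now 12. (uses reverse residual edge)
No augmenting path remains; maximum flow = 12.
By max-flow min-cut, the minimum cut capacity equals the max flow.
In the residual graph, reachable from Well: {Well, x1}.
Min-cut edges: Well→x2 (5), Well→x3 (5), x1→x5 (2); capacity 5 + 5 + 2 = 12.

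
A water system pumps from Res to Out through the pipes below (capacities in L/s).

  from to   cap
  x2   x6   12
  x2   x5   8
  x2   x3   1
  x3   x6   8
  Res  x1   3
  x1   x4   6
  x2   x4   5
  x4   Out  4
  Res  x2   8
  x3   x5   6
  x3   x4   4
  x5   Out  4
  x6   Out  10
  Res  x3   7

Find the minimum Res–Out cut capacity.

18

Augment Res→x1→x4→Out: bottleneck 3, flow now 3.
Augment Res→x2→x4→Out: bottleneck 1, flow now 4.
Augment Res→x2→x5→Out: bottleneck 4, flow now 8.
Augment Res→x2→x6→Out: bottleneck 3, flow now 11.
Augment Res→x3→x6→Out: bottleneck 7, flow now 18.
No augmenting path remains; maximum flow = 18.
By max-flow min-cut, the minimum cut capacity equals the max flow.
In the residual graph, reachable from Res: {Res}.
Min-cut edges: Res→x1 (3), Res→x2 (8), Res→x3 (7); capacity 3 + 8 + 7 = 18.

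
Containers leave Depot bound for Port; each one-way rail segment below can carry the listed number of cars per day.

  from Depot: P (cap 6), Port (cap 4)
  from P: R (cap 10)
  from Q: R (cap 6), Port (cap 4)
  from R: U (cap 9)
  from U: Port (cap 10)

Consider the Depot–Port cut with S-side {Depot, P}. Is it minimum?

Given cut capacity: 4 + 10 = 14.
Augment Depot→Port: bottleneck 4, flow now 4.
Augment Depot→P→R→U→Port: bottleneck 6, flow now 10.
No augmenting path remains; maximum flow = 10.
In the residual graph, reachable from Depot: {Depot}.
Min-cut edges: Depot→P (6), Depot→Port (4); capacity 6 + 4 = 10.
Cut capacity 14 exceeds the max flow 10, so it is not minimum.

No — its capacity is 14, but the minimum cut has capacity 10.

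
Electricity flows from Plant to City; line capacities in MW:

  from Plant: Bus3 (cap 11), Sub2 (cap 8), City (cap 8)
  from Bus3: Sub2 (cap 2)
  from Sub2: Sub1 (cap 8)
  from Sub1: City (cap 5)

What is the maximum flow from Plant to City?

13

Augment Plant→City: bottleneck 8, flow now 8.
Augment Plant→Sub2→Sub1→City: bottleneck 5, flow now 13.
No augmenting path remains; maximum flow = 13.
In the residual graph, reachable from Plant: {Plant, Bus3, Sub2, Sub1}.
Min-cut edges: Plant→City (8), Sub1→City (5); capacity 8 + 5 = 13.
This cut is saturated, so no flow can exceed 13.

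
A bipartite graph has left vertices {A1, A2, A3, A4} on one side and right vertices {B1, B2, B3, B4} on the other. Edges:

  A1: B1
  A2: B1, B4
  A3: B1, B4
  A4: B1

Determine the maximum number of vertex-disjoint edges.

2

Unit-capacity flow: source→left, listed edges, right→sink; max matching = max flow.
Augmenting path A1→B1 (+1); matched 1.
Augmenting path A2→B4 (+1); matched 2.
No augmenting path remains; maximum matching = 2.
König certificate: {B1, B4} is a vertex cover of size 2 (every listed pair touches it), so no matching can be larger.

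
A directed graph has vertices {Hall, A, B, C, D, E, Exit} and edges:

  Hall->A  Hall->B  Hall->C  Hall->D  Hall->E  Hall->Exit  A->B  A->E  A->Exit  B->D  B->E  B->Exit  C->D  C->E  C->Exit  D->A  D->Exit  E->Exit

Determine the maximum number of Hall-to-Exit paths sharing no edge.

Assign every edge capacity 1; by Menger, the answer equals the max flow.
Path Hall→Exit (+1); total 1.
Path Hall→A→Exit (+1); total 2.
Path Hall→B→Exit (+1); total 3.
Path Hall→C→Exit (+1); total 4.
Path Hall→D→Exit (+1); total 5.
Path Hall→E→Exit (+1); total 6.
No residual Hall→Exit path; max flow = 6.
Certifying cut of size 6: {Hall→A, Hall→B, Hall→C, Hall→D, Hall→E, Hall→Exit}.

6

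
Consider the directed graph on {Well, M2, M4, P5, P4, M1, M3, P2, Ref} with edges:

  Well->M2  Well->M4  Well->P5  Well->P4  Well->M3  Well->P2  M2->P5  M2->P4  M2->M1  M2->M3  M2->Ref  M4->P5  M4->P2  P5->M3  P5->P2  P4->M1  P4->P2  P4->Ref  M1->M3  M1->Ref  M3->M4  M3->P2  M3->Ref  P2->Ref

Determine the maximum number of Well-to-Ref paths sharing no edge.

4

Assign every edge capacity 1; by Menger, the answer equals the max flow.
Path Well→M2→Ref (+1); total 1.
Path Well→P4→Ref (+1); total 2.
Path Well→M3→Ref (+1); total 3.
Path Well→P2→Ref (+1); total 4.
No residual Well→Ref path; max flow = 4.
Certifying cut of size 4: {M3→Ref, P2→Ref, Well→M2, Well→P4}.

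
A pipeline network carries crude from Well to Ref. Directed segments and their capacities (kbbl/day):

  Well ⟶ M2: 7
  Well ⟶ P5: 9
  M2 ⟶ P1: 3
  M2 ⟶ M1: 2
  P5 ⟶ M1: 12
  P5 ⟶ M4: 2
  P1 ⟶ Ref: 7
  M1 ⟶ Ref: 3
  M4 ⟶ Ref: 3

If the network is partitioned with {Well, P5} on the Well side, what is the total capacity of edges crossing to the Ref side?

Edges leaving {Well, P5}: Well→M2 (7), P5→M1 (12), P5→M4 (2).
Cut capacity = 7 + 12 + 2 = 21.

21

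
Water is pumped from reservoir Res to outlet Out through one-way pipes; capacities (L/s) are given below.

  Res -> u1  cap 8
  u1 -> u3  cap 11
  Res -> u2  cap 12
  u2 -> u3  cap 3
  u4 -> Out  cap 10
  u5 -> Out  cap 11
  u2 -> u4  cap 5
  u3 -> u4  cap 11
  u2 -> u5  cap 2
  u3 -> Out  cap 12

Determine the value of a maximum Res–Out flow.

Augment Res→u1→u3→Out: bottleneck 8, flow now 8.
Augment Res→u2→u3→Out: bottleneck 3, flow now 11.
Augment Res→u2→u4→Out: bottleneck 5, flow now 16.
Augment Res→u2→u5→Out: bottleneck 2, flow now 18.
No augmenting path remains; maximum flow = 18.
In the residual graph, reachable from Res: {Res, u2}.
Min-cut edges: Res→u1 (8), u2→u3 (3), u2→u4 (5), u2→u5 (2); capacity 8 + 3 + 5 + 2 = 18.
This cut is saturated, so no flow can exceed 18.

18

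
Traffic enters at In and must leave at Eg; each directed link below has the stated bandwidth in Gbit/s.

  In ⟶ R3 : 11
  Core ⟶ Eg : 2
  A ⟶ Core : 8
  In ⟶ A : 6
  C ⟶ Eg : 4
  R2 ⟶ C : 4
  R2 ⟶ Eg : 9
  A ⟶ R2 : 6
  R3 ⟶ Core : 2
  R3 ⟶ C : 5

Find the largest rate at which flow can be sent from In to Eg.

Augment In→A→Core→Eg: bottleneck 2, flow now 2.
Augment In→A→R2→Eg: bottleneck 4, flow now 6.
Augment In→R3→C→Eg: bottleneck 4, flow now 10.
Augment In→R3→Core→A→R2→Eg: bottleneck 2, flow now 12. (uses reverse residual edge)
No augmenting path remains; maximum flow = 12.
In the residual graph, reachable from In: {In, R3, C}.
Min-cut edges: In→A (6), R3→Core (2), C→Eg (4); capacity 6 + 2 + 4 = 12.
This cut is saturated, so no flow can exceed 12.

12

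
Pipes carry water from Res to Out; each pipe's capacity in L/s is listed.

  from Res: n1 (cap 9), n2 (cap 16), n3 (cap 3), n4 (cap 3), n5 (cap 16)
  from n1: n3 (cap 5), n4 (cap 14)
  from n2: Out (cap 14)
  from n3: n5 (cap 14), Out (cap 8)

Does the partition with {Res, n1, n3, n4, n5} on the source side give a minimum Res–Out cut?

No — its capacity is 24, but the minimum cut has capacity 22.

Given cut capacity: 16 + 8 = 24.
Augment Res→n2→Out: bottleneck 14, flow now 14.
Augment Res→n3→Out: bottleneck 3, flow now 17.
Augment Res→n1→n3→Out: bottleneck 5, flow now 22.
No augmenting path remains; maximum flow = 22.
In the residual graph, reachable from Res: {Res, n1, n2, n4, n5}.
Min-cut edges: Res→n3 (3), n1→n3 (5), n2→Out (14); capacity 3 + 5 + 14 = 22.
Cut capacity 24 exceeds the max flow 22, so it is not minimum.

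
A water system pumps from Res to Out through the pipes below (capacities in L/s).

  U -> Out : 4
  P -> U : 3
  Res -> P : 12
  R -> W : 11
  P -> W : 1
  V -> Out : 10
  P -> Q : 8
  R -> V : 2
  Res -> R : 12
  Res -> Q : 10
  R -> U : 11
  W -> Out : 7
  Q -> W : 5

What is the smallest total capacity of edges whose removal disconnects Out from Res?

Augment Res→P→U→Out: bottleneck 3, flow now 3.
Augment Res→P→W→Out: bottleneck 1, flow now 4.
Augment Res→Q→W→Out: bottleneck 5, flow now 9.
Augment Res→R→U→Out: bottleneck 1, flow now 10.
Augment Res→R→V→Out: bottleneck 2, flow now 12.
Augment Res→R→W→Out: bottleneck 1, flow now 13.
No augmenting path remains; maximum flow = 13.
By max-flow min-cut, the minimum cut capacity equals the max flow.
In the residual graph, reachable from Res: {Res, P, Q, R, U, W}.
Min-cut edges: R→V (2), U→Out (4), W→Out (7); capacity 2 + 4 + 7 = 13.

13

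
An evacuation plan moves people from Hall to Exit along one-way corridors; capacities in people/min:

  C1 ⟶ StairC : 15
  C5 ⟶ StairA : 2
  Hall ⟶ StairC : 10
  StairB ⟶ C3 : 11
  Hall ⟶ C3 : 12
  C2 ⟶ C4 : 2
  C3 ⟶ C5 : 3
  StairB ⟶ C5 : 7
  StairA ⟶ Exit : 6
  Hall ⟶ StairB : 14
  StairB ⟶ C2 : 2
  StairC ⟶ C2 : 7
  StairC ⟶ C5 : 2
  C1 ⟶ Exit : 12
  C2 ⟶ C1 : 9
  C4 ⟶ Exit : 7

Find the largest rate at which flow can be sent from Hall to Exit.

Augment Hall→StairC→C2→C4→Exit: bottleneck 2, flow now 2.
Augment Hall→StairC→C2→C1→Exit: bottleneck 5, flow now 7.
Augment Hall→StairC→C5→StairA→Exit: bottleneck 2, flow now 9.
Augment Hall→StairB→C2→C1→Exit: bottleneck 2, flow now 11.
No augmenting path remains; maximum flow = 11.
In the residual graph, reachable from Hall: {Hall, StairC, StairB, C3, C5}.
Min-cut edges: StairC→C2 (7), StairB→C2 (2), C5→StairA (2); capacity 7 + 2 + 2 = 11.
This cut is saturated, so no flow can exceed 11.

11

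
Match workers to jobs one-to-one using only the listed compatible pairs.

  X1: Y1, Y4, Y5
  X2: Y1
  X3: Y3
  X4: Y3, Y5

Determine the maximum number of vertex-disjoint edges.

Unit-capacity flow: source→left, listed edges, right→sink; max matching = max flow.
Augmenting path X1→Y1 (+1); matched 1.
Augmenting path X3→Y3 (+1); matched 2.
Augmenting path X4→Y5 (+1); matched 3.
Augmenting path X2→Y1→X1→Y4 (+1); matched 4.
No augmenting path remains; maximum matching = 4.
König certificate: {X1, X2, X3, X4} is a vertex cover of size 4 (every listed pair touches it), so no matching can be larger.

4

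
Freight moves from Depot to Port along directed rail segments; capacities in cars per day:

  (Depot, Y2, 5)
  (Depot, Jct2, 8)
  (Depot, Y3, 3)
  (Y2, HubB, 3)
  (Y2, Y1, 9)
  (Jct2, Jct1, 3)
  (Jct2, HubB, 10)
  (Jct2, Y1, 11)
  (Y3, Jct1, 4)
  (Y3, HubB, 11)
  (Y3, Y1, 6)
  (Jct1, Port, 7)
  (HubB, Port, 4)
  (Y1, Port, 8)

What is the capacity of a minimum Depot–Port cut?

Augment Depot→Y2→HubB→Port: bottleneck 3, flow now 3.
Augment Depot→Y2→Y1→Port: bottleneck 2, flow now 5.
Augment Depot→Jct2→Jct1→Port: bottleneck 3, flow now 8.
Augment Depot→Jct2→HubB→Port: bottleneck 1, flow now 9.
Augment Depot→Jct2→Y1→Port: bottleneck 4, flow now 13.
Augment Depot→Y3→Jct1→Port: bottleneck 3, flow now 16.
No augmenting path remains; maximum flow = 16.
By max-flow min-cut, the minimum cut capacity equals the max flow.
In the residual graph, reachable from Depot: {Depot}.
Min-cut edges: Depot→Y2 (5), Depot→Jct2 (8), Depot→Y3 (3); capacity 5 + 8 + 3 = 16.

16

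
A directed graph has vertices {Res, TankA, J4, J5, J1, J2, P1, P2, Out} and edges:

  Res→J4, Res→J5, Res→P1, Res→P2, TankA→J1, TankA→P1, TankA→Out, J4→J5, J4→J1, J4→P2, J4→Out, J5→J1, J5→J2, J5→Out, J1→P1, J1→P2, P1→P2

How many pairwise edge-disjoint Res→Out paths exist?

Assign every edge capacity 1; by Menger, the answer equals the max flow.
Path Res→J4→Out (+1); total 1.
Path Res→J5→Out (+1); total 2.
No residual Res→Out path; max flow = 2.
Certifying cut of size 2: {Res→J4, Res→J5}.

2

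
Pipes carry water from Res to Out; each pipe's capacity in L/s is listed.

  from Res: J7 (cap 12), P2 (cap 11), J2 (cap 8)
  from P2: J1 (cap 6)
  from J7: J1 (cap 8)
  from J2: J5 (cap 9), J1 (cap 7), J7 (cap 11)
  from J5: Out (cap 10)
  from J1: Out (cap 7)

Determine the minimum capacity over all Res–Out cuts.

Augment Res→P2→J1→Out: bottleneck 6, flow now 6.
Augment Res→J7→J1→Out: bottleneck 1, flow now 7.
Augment Res→J2→J5→Out: bottleneck 8, flow now 15.
No augmenting path remains; maximum flow = 15.
By max-flow min-cut, the minimum cut capacity equals the max flow.
In the residual graph, reachable from Res: {Res, P2, J7, J1}.
Min-cut edges: Res→J2 (8), J1→Out (7); capacity 8 + 7 = 15.

15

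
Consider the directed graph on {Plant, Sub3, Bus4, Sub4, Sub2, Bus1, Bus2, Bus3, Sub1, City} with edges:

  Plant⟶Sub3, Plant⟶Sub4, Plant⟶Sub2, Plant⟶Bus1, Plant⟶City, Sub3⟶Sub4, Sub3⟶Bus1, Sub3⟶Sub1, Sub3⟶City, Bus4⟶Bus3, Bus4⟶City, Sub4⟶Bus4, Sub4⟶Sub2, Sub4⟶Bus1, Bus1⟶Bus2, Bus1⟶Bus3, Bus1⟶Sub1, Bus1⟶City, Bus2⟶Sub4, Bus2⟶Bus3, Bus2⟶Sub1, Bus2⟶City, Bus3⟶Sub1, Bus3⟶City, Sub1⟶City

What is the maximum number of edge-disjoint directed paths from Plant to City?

Assign every edge capacity 1; by Menger, the answer equals the max flow.
Path Plant→City (+1); total 1.
Path Plant→Sub3→City (+1); total 2.
Path Plant→Bus1→City (+1); total 3.
Path Plant→Sub4→Bus4→City (+1); total 4.
No residual Plant→City path; max flow = 4.
Certifying cut of size 4: {Plant→Bus1, Plant→City, Plant→Sub3, Plant→Sub4}.

4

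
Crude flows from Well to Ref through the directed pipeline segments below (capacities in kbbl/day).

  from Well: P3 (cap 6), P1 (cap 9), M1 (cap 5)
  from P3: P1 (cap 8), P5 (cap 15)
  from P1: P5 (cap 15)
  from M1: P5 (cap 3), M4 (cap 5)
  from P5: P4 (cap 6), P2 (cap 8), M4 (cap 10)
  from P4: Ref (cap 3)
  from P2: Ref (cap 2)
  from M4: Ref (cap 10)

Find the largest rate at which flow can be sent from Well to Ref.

15

Augment Well→M1→M4→Ref: bottleneck 5, flow now 5.
Augment Well→P3→P5→P4→Ref: bottleneck 3, flow now 8.
Augment Well→P3→P5→P2→Ref: bottleneck 2, flow now 10.
Augment Well→P3→P5→M4→Ref: bottleneck 1, flow now 11.
Augment Well→P1→P5→M4→Ref: bottleneck 4, flow now 15.
No augmenting path remains; maximum flow = 15.
In the residual graph, reachable from Well: {Well, P3, P1, M1, P5, P4, P2, M4}.
Min-cut edges: P4→Ref (3), P2→Ref (2), M4→Ref (10); capacity 3 + 2 + 10 = 15.
This cut is saturated, so no flow can exceed 15.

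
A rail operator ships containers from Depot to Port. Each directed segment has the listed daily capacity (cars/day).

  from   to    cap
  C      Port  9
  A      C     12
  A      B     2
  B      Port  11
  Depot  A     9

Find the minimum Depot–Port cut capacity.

9

Augment Depot→A→B→Port: bottleneck 2, flow now 2.
Augment Depot→A→C→Port: bottleneck 7, flow now 9.
No augmenting path remains; maximum flow = 9.
By max-flow min-cut, the minimum cut capacity equals the max flow.
In the residual graph, reachable from Depot: {Depot}.
Min-cut edges: Depot→A (9); capacity 9 = 9.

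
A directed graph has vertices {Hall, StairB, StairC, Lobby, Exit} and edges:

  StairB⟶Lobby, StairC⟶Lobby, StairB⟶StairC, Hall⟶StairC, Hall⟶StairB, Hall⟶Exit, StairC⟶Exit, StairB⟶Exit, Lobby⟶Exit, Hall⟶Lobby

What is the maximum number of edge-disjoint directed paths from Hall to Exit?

4

Assign every edge capacity 1; by Menger, the answer equals the max flow.
Path Hall→Exit (+1); total 1.
Path Hall→StairB→Exit (+1); total 2.
Path Hall→StairC→Exit (+1); total 3.
Path Hall→Lobby→Exit (+1); total 4.
No residual Hall→Exit path; max flow = 4.
Certifying cut of size 4: {Hall→Exit, Hall→Lobby, Hall→StairB, Hall→StairC}.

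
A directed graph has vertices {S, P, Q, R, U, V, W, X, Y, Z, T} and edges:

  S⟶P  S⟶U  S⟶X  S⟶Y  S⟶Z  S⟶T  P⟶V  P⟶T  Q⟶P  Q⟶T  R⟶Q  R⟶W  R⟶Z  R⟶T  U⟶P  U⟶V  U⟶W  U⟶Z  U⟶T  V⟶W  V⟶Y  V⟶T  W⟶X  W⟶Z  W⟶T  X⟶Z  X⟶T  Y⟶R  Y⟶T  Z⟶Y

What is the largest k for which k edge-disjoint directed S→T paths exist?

6

Assign every edge capacity 1; by Menger, the answer equals the max flow.
Path S→T (+1); total 1.
Path S→P→T (+1); total 2.
Path S→U→T (+1); total 3.
Path S→X→T (+1); total 4.
Path S→Y→T (+1); total 5.
Path S→Z→Y→R→T (+1); total 6.
No residual S→T path; max flow = 6.
Certifying cut of size 6: {S→P, S→T, S→U, S→X, S→Y, S→Z}.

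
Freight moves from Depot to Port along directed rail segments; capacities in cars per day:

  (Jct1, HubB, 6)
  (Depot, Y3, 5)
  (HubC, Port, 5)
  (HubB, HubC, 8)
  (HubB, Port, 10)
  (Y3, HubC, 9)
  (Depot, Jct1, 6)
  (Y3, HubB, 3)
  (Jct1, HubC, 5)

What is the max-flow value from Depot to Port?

Augment Depot→Y3→HubB→Port: bottleneck 3, flow now 3.
Augment Depot→Y3→HubC→Port: bottleneck 2, flow now 5.
Augment Depot→Jct1→HubB→Port: bottleneck 6, flow now 11.
No augmenting path remains; maximum flow = 11.
In the residual graph, reachable from Depot: {Depot}.
Min-cut edges: Depot→Y3 (5), Depot→Jct1 (6); capacity 5 + 6 = 11.
This cut is saturated, so no flow can exceed 11.

11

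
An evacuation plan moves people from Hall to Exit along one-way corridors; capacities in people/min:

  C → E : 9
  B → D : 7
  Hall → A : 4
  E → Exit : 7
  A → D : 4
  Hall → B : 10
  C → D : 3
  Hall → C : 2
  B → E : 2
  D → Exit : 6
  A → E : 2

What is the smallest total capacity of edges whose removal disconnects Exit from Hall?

12

Augment Hall→A→D→Exit: bottleneck 4, flow now 4.
Augment Hall→B→D→Exit: bottleneck 2, flow now 6.
Augment Hall→B→E→Exit: bottleneck 2, flow now 8.
Augment Hall→C→E→Exit: bottleneck 2, flow now 10.
Augment Hall→B→D→A→E→Exit: bottleneck 2, flow now 12. (uses reverse residual edge)
No augmenting path remains; maximum flow = 12.
By max-flow min-cut, the minimum cut capacity equals the max flow.
In the residual graph, reachable from Hall: {Hall, A, B, D}.
Min-cut edges: Hall→C (2), A→E (2), B→E (2), D→Exit (6); capacity 2 + 2 + 2 + 6 = 12.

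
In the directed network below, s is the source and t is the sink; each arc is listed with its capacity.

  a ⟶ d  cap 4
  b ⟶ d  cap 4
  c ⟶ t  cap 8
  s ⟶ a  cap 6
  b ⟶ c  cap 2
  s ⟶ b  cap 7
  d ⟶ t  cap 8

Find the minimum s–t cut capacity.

Augment s→a→d→t: bottleneck 4, flow now 4.
Augment s→b→c→t: bottleneck 2, flow now 6.
Augment s→b→d→t: bottleneck 4, flow now 10.
No augmenting path remains; maximum flow = 10.
By max-flow min-cut, the minimum cut capacity equals the max flow.
In the residual graph, reachable from s: {s, a, b}.
Min-cut edges: a→d (4), b→c (2), b→d (4); capacity 4 + 2 + 4 = 10.

10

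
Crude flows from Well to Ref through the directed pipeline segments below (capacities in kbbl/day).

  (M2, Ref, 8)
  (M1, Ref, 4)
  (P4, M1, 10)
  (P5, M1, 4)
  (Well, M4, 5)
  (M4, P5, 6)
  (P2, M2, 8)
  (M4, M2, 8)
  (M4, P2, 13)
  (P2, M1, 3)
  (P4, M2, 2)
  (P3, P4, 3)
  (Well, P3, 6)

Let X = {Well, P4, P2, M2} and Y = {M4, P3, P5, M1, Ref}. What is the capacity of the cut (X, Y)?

Edges leaving {Well, P4, P2, M2}: Well→M4 (5), Well→P3 (6), P4→M1 (10), P2→M1 (3), M2→Ref (8).
Cut capacity = 5 + 6 + 10 + 3 + 8 = 32.

32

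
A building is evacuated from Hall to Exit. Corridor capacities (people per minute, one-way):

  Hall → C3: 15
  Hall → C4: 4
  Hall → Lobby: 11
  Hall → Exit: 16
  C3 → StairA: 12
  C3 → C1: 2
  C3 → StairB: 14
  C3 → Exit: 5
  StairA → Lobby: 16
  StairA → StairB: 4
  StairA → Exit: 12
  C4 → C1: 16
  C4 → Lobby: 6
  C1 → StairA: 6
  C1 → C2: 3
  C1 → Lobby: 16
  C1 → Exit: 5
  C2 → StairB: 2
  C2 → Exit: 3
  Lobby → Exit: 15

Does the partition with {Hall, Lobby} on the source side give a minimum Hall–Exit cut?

No — its capacity is 50, but the minimum cut has capacity 46.

Given cut capacity: 15 + 4 + 16 + 15 = 50.
Augment Hall→Exit: bottleneck 16, flow now 16.
Augment Hall→C3→Exit: bottleneck 5, flow now 21.
Augment Hall→Lobby→Exit: bottleneck 11, flow now 32.
Augment Hall→C3→StairA→Exit: bottleneck 10, flow now 42.
Augment Hall→C4→C1→Exit: bottleneck 4, flow now 46.
No augmenting path remains; maximum flow = 46.
In the residual graph, reachable from Hall: {Hall}.
Min-cut edges: Hall→C3 (15), Hall→C4 (4), Hall→Lobby (11), Hall→Exit (16); capacity 15 + 4 + 11 + 16 = 46.
Cut capacity 50 exceeds the max flow 46, so it is not minimum.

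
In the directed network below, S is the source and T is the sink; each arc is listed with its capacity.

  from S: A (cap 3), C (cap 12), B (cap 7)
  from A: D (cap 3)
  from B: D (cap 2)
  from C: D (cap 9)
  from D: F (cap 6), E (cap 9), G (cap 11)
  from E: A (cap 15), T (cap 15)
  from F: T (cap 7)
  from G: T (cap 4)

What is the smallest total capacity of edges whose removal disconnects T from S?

Augment S→A→D→E→T: bottleneck 3, flow now 3.
Augment S→B→D→E→T: bottleneck 2, flow now 5.
Augment S→C→D→E→T: bottleneck 4, flow now 9.
Augment S→C→D→F→T: bottleneck 5, flow now 14.
No augmenting path remains; maximum flow = 14.
By max-flow min-cut, the minimum cut capacity equals the max flow.
In the residual graph, reachable from S: {S, B, C}.
Min-cut edges: S→A (3), B→D (2), C→D (9); capacity 3 + 2 + 9 = 14.

14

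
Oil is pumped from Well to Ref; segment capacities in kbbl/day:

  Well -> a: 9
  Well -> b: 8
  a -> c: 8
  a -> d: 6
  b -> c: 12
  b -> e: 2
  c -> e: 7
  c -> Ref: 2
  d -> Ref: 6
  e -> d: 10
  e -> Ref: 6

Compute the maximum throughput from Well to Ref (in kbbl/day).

14

Augment Well→a→c→Ref: bottleneck 2, flow now 2.
Augment Well→a→d→Ref: bottleneck 6, flow now 8.
Augment Well→b→e→Ref: bottleneck 2, flow now 10.
Augment Well→a→c→e→Ref: bottleneck 1, flow now 11.
Augment Well→b→c→e→Ref: bottleneck 3, flow now 14.
No augmenting path remains; maximum flow = 14.
In the residual graph, reachable from Well: {Well, a, b, c, d, e}.
Min-cut edges: c→Ref (2), d→Ref (6), e→Ref (6); capacity 2 + 6 + 6 = 14.
This cut is saturated, so no flow can exceed 14.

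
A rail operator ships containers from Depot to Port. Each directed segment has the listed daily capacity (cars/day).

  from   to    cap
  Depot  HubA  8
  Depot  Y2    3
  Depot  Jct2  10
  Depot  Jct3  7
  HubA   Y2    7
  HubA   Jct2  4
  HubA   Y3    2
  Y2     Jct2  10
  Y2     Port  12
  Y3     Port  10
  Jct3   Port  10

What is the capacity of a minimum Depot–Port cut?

Augment Depot→Y2→Port: bottleneck 3, flow now 3.
Augment Depot→Jct3→Port: bottleneck 7, flow now 10.
Augment Depot→HubA→Y2→Port: bottleneck 7, flow now 17.
Augment Depot→HubA→Y3→Port: bottleneck 1, flow now 18.
No augmenting path remains; maximum flow = 18.
By max-flow min-cut, the minimum cut capacity equals the max flow.
In the residual graph, reachable from Depot: {Depot, Jct2}.
Min-cut edges: Depot→HubA (8), Depot→Y2 (3), Depot→Jct3 (7); capacity 8 + 3 + 7 = 18.

18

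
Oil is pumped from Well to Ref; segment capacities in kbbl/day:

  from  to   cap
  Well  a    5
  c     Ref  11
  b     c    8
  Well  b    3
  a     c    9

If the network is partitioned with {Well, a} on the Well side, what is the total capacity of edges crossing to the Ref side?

Edges leaving {Well, a}: Well→b (3), a→c (9).
Cut capacity = 3 + 9 = 12.

12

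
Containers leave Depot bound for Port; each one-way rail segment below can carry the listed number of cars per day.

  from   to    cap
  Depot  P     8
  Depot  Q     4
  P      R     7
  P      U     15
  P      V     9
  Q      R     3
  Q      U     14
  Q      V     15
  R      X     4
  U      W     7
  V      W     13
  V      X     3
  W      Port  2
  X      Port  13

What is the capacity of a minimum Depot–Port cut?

9

Augment Depot→P→R→X→Port: bottleneck 4, flow now 4.
Augment Depot→P→U→W→Port: bottleneck 2, flow now 6.
Augment Depot→P→V→X→Port: bottleneck 2, flow now 8.
Augment Depot→Q→V→X→Port: bottleneck 1, flow now 9.
No augmenting path remains; maximum flow = 9.
By max-flow min-cut, the minimum cut capacity equals the max flow.
In the residual graph, reachable from Depot: {Depot, P, Q, R, U, V, W}.
Min-cut edges: R→X (4), V→X (3), W→Port (2); capacity 4 + 3 + 2 = 9.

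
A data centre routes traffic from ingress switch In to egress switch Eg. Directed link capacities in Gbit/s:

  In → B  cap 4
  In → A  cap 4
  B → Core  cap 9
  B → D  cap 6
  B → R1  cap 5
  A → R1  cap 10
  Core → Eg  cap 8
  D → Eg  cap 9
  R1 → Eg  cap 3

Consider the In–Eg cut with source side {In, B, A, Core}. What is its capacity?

Edges leaving {In, B, A, Core}: B→D (6), B→R1 (5), A→R1 (10), Core→Eg (8).
Cut capacity = 6 + 5 + 10 + 8 = 29.

29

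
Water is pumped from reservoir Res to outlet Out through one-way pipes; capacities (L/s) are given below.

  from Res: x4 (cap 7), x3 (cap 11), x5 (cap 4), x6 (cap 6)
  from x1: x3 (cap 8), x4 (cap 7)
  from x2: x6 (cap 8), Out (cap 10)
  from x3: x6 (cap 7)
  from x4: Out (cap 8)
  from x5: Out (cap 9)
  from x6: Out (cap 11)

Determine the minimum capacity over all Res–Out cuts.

Augment Res→x4→Out: bottleneck 7, flow now 7.
Augment Res→x5→Out: bottleneck 4, flow now 11.
Augment Res→x6→Out: bottleneck 6, flow now 17.
Augment Res→x3→x6→Out: bottleneck 5, flow now 22.
No augmenting path remains; maximum flow = 22.
By max-flow min-cut, the minimum cut capacity equals the max flow.
In the residual graph, reachable from Res: {Res, x3, x6}.
Min-cut edges: Res→x4 (7), Res→x5 (4), x6→Out (11); capacity 7 + 4 + 11 = 22.

22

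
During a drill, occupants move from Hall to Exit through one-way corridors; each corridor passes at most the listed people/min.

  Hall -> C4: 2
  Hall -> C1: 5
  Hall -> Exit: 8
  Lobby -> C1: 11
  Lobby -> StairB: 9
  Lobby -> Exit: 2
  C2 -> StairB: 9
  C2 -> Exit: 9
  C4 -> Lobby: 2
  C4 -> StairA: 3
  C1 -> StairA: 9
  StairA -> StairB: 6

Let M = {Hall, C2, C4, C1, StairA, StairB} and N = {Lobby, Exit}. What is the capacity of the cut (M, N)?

Edges leaving {Hall, C2, C4, C1, StairA, StairB}: Hall→Exit (8), C2→Exit (9), C4→Lobby (2).
Cut capacity = 8 + 9 + 2 = 19.

19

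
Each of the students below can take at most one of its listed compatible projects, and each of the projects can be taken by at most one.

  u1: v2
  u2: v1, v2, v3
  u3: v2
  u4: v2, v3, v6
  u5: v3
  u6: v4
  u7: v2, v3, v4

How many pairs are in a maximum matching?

Unit-capacity flow: source→left, listed edges, right→sink; max matching = max flow.
Augmenting path u1→v2 (+1); matched 1.
Augmenting path u2→v1 (+1); matched 2.
Augmenting path u4→v3 (+1); matched 3.
Augmenting path u6→v4 (+1); matched 4.
Augmenting path u5→v3→u4→v6 (+1); matched 5.
No augmenting path remains; maximum matching = 5.
König certificate: {u2, u4, v2, v3, v4} is a vertex cover of size 5 (every listed pair touches it), so no matching can be larger.

5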